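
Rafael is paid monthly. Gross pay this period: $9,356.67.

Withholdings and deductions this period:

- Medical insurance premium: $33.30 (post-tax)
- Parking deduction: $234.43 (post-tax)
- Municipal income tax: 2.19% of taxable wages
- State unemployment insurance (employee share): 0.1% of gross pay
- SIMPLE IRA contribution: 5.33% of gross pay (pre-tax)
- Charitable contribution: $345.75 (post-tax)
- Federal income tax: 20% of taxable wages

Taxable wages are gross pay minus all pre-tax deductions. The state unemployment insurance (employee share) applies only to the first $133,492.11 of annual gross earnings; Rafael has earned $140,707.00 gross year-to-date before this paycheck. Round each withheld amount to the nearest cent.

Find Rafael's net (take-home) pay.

$6,278.90

SIMPLE IRA contribution: $9,356.67 × 0.0533 = $498.71
Taxable wages = $9,356.67 − $498.71 = $8,857.96
Municipal income tax: $8,857.96 × 0.0219 = $193.99
Federal income tax: $8,857.96 × 0.2 = $1,771.59
State unemployment insurance (employee share): annual cap $133,492.11 already reached (YTD $140,707.00), so $0.00
Medical insurance premium: $33.30
Charitable contribution: $345.75
Parking deduction: $234.43
Total deductions = $498.71 + $193.99 + $1,771.59 + $0.00 + $33.30 + $345.75 + $234.43 = $3,077.77
Net pay = $9,356.67 − $3,077.77 = $6,278.90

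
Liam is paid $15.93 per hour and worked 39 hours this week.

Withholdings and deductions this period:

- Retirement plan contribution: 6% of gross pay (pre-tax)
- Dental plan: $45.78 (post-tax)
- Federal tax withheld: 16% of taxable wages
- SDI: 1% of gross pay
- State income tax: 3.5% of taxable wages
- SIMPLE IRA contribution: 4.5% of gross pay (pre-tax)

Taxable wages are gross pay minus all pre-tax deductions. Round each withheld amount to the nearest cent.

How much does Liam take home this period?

$395.62

Gross pay: 39 × $15.93 = $621.27
Retirement plan contribution: $621.27 × 0.06 = $37.28
SIMPLE IRA contribution: $621.27 × 0.045 = $27.96
Pre-tax total = $37.28 + $27.96 = $65.24
Taxable wages = $621.27 − $65.24 = $556.03
Federal tax withheld: $556.03 × 0.16 = $88.96
State income tax: $556.03 × 0.035 = $19.46
SDI: $621.27 × 0.01 = $6.21
Dental plan: $45.78
Total deductions = $37.28 + $27.96 + $88.96 + $19.46 + $6.21 + $45.78 = $225.65
Net pay = $621.27 − $225.65 = $395.62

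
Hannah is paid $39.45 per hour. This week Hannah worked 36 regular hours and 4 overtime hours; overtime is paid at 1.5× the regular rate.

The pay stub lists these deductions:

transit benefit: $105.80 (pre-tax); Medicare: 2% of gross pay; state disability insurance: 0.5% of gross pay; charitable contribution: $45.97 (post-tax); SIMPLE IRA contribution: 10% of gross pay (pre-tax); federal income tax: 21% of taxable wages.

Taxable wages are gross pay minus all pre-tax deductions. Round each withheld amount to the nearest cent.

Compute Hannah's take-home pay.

$1007.08

Regular pay: 36 × $39.45 = $1420.20
Overtime pay: 4 × $39.45 × 1.5 = $236.70
Gross pay = $1420.20 + $236.70 = $1656.90
Transit benefit: $105.80
SIMPLE IRA contribution: $1656.90 × 0.1 = $165.69
Pre-tax total = $105.80 + $165.69 = $271.49
Taxable wages = $1656.90 − $271.49 = $1385.41
Federal income tax: $1385.41 × 0.21 = $290.94
State disability insurance: $1656.90 × 0.005 = $8.28
Medicare: $1656.90 × 0.02 = $33.14
Charitable contribution: $45.97
Total deductions = $105.80 + $165.69 + $290.94 + $8.28 + $33.14 + $45.97 = $649.82
Net pay = $1656.90 − $649.82 = $1007.08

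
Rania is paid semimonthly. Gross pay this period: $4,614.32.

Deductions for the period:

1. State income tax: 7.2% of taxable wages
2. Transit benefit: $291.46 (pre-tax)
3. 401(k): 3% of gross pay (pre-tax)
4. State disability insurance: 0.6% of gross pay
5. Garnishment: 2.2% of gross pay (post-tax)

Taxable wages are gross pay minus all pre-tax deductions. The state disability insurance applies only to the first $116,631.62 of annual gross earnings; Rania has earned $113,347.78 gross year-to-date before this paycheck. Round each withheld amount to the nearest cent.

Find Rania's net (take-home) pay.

$3,761.93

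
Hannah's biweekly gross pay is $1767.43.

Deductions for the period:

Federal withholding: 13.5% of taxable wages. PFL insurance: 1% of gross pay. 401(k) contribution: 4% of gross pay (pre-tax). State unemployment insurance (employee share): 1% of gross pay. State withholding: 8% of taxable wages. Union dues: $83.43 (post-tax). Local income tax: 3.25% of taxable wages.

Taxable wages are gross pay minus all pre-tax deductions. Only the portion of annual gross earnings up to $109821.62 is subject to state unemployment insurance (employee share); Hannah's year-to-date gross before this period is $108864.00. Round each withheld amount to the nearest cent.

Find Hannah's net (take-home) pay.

$1166.11

401(k) contribution: $1767.43 × 0.04 = $70.70
Taxable wages = $1767.43 − $70.70 = $1696.73
State withholding: $1696.73 × 0.08 = $135.74
Local income tax: $1696.73 × 0.0325 = $55.14
Federal withholding: $1696.73 × 0.135 = $229.06
State unemployment insurance (employee share): only $109821.62 − $108864.00 = $957.62 of this check is subject → $957.62 × 0.01 = $9.58
PFL insurance: $1767.43 × 0.01 = $17.67
Union dues: $83.43
Total deductions = $70.70 + $135.74 + $55.14 + $229.06 + $9.58 + $17.67 + $83.43 = $601.32
Net pay = $1767.43 − $601.32 = $1166.11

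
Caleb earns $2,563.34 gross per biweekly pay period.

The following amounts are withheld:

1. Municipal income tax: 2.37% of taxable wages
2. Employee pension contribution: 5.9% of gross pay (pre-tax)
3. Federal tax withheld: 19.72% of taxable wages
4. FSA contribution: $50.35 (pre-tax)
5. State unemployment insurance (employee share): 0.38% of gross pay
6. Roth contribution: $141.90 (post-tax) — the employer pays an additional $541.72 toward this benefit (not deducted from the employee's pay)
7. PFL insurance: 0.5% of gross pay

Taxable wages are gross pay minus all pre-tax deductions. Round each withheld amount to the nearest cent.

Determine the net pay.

$1,675.58

FSA contribution: $50.35
Employee pension contribution: $2,563.34 × 0.059 = $151.24
Pre-tax total = $50.35 + $151.24 = $201.59
Taxable wages = $2,563.34 − $201.59 = $2,361.75
Federal tax withheld: $2,361.75 × 0.1972 = $465.74
Municipal income tax: $2,361.75 × 0.0237 = $55.97
PFL insurance: $2,563.34 × 0.005 = $12.82
State unemployment insurance (employee share): $2,563.34 × 0.0038 = $9.74
Roth contribution: $141.90
(Employer's $541.72 toward Roth contribution is not withheld from the employee.)
Total deductions = $50.35 + $151.24 + $465.74 + $55.97 + $12.82 + $9.74 + $141.90 = $887.76
Net pay = $2,563.34 − $887.76 = $1,675.58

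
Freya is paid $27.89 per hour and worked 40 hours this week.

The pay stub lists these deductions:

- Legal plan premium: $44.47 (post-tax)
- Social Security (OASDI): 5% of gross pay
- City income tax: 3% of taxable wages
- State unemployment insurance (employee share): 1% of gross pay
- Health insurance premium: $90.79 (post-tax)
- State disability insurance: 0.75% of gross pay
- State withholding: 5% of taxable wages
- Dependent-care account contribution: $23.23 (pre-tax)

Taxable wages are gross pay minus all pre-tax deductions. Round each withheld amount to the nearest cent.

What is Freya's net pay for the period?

Gross pay: 40 × $27.89 = $1,115.60
Dependent-care account contribution: $23.23
Taxable wages = $1,115.60 − $23.23 = $1,092.37
State withholding: $1,092.37 × 0.05 = $54.62
City income tax: $1,092.37 × 0.03 = $32.77
State disability insurance: $1,115.60 × 0.0075 = $8.37
Social Security (OASDI): $1,115.60 × 0.05 = $55.78
State unemployment insurance (employee share): $1,115.60 × 0.01 = $11.16
Health insurance premium: $90.79
Legal plan premium: $44.47
Total deductions = $23.23 + $54.62 + $32.77 + $8.37 + $55.78 + $11.16 + $90.79 + $44.47 = $321.19
Net pay = $1,115.60 − $321.19 = $794.41

$794.41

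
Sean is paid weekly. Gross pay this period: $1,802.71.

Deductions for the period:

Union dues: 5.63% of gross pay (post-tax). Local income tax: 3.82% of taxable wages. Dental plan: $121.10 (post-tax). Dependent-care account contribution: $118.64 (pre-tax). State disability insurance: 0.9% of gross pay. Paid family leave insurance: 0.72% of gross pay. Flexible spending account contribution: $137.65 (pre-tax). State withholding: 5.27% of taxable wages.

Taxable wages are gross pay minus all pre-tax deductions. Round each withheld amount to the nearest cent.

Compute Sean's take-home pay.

$1,154.06

Dependent-care account contribution: $118.64
Flexible spending account contribution: $137.65
Pre-tax total = $118.64 + $137.65 = $256.29
Taxable wages = $1,802.71 − $256.29 = $1,546.42
State withholding: $1,546.42 × 0.0527 = $81.50
Local income tax: $1,546.42 × 0.0382 = $59.07
State disability insurance: $1,802.71 × 0.009 = $16.22
Paid family leave insurance: $1,802.71 × 0.0072 = $12.98
Union dues: $1,802.71 × 0.0563 = $101.49
Dental plan: $121.10
Total deductions = $118.64 + $137.65 + $81.50 + $59.07 + $16.22 + $12.98 + $101.49 + $121.10 = $648.65
Net pay = $1,802.71 − $648.65 = $1,154.06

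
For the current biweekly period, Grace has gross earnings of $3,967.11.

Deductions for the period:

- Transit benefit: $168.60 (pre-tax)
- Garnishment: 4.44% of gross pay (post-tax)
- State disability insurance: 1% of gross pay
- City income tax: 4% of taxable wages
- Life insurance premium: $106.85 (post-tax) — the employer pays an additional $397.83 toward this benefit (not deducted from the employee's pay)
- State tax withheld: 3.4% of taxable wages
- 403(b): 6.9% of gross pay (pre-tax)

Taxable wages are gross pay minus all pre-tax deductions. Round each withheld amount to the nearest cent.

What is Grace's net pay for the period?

$2,941.29

Transit benefit: $168.60
403(b): $3,967.11 × 0.069 = $273.73
Pre-tax total = $168.60 + $273.73 = $442.33
Taxable wages = $3,967.11 − $442.33 = $3,524.78
State tax withheld: $3,524.78 × 0.034 = $119.84
City income tax: $3,524.78 × 0.04 = $140.99
State disability insurance: $3,967.11 × 0.01 = $39.67
Life insurance premium: $106.85
Garnishment: $3,967.11 × 0.0444 = $176.14
(Employer's $397.83 toward life insurance premium is not withheld from the employee.)
Total deductions = $168.60 + $273.73 + $119.84 + $140.99 + $39.67 + $106.85 + $176.14 = $1,025.82
Net pay = $3,967.11 − $1,025.82 = $2,941.29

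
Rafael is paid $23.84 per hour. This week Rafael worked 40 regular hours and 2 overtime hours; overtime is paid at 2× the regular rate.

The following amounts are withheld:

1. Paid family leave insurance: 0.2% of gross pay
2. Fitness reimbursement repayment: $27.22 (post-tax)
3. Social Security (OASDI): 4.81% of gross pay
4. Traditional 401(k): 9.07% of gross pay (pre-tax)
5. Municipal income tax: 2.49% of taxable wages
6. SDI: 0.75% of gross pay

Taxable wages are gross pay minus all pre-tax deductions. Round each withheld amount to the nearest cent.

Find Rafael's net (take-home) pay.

$842.43

Regular pay: 40 × $23.84 = $953.60
Overtime pay: 2 × $23.84 × 2 = $95.36
Gross pay = $953.60 + $95.36 = $1,048.96
Traditional 401(k): $1,048.96 × 0.0907 = $95.14
Taxable wages = $1,048.96 − $95.14 = $953.82
Municipal income tax: $953.82 × 0.0249 = $23.75
Paid family leave insurance: $1,048.96 × 0.002 = $2.10
Social Security (OASDI): $1,048.96 × 0.0481 = $50.45
SDI: $1,048.96 × 0.0075 = $7.87
Fitness reimbursement repayment: $27.22
Total deductions = $95.14 + $23.75 + $2.10 + $50.45 + $7.87 + $27.22 = $206.53
Net pay = $1,048.96 − $206.53 = $842.43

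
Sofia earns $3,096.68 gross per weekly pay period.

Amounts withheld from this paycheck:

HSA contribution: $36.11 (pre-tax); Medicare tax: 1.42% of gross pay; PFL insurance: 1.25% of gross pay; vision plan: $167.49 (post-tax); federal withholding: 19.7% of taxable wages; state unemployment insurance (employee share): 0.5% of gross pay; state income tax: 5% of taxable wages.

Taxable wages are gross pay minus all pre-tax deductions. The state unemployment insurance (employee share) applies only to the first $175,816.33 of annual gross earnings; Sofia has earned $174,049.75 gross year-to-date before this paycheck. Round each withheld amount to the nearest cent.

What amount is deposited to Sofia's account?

$2,045.61

HSA contribution: $36.11
Taxable wages = $3,096.68 − $36.11 = $3,060.57
State income tax: $3,060.57 × 0.05 = $153.03
Federal withholding: $3,060.57 × 0.197 = $602.93
State unemployment insurance (employee share): only $175,816.33 − $174,049.75 = $1,766.58 of this check is subject → $1,766.58 × 0.005 = $8.83
PFL insurance: $3,096.68 × 0.0125 = $38.71
Medicare tax: $3,096.68 × 0.0142 = $43.97
Vision plan: $167.49
Total deductions = $36.11 + $153.03 + $602.93 + $8.83 + $38.71 + $43.97 + $167.49 = $1,051.07
Net pay = $3,096.68 − $1,051.07 = $2,045.61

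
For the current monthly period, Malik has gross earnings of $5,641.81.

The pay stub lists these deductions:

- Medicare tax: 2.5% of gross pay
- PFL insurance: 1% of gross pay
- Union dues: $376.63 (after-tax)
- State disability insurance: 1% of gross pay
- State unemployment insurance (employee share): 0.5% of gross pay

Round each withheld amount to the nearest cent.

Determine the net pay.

Medicare tax: $5,641.81 × 0.025 = $141.05
State disability insurance: $5,641.81 × 0.01 = $56.42
State unemployment insurance (employee share): $5,641.81 × 0.005 = $28.21
PFL insurance: $5,641.81 × 0.01 = $56.42
Union dues: $376.63
Total deductions = $141.05 + $56.42 + $28.21 + $56.42 + $376.63 = $658.73
Net pay = $5,641.81 − $658.73 = $4,983.08

$4,983.08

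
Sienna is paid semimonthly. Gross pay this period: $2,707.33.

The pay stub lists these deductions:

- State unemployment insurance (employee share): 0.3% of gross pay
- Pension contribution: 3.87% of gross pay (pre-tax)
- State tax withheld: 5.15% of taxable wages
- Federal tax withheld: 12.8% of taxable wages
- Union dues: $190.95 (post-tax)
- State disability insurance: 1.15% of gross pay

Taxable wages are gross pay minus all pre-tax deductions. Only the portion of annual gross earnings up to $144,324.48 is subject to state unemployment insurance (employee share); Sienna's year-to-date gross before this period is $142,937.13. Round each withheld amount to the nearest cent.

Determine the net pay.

Pension contribution: $2,707.33 × 0.0387 = $104.77
Taxable wages = $2,707.33 − $104.77 = $2,602.56
State tax withheld: $2,602.56 × 0.0515 = $134.03
Federal tax withheld: $2,602.56 × 0.128 = $333.13
State disability insurance: $2,707.33 × 0.0115 = $31.13
State unemployment insurance (employee share): only $144,324.48 − $142,937.13 = $1,387.35 of this check is subject → $1,387.35 × 0.003 = $4.16
Union dues: $190.95
Total deductions = $104.77 + $134.03 + $333.13 + $31.13 + $4.16 + $190.95 = $798.17
Net pay = $2,707.33 − $798.17 = $1,909.16

$1,909.16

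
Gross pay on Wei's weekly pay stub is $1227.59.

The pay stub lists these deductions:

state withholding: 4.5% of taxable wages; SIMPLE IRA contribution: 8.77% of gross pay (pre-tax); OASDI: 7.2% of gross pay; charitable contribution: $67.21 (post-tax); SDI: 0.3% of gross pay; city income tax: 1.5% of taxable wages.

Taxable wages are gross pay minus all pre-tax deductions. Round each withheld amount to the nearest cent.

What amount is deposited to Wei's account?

$893.45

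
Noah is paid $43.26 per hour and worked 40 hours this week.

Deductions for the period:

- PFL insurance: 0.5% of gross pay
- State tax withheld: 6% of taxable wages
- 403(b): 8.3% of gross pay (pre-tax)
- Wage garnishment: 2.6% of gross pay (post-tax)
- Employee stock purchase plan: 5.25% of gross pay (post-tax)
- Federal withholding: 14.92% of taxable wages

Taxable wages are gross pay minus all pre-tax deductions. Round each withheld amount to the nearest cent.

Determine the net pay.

$1110.33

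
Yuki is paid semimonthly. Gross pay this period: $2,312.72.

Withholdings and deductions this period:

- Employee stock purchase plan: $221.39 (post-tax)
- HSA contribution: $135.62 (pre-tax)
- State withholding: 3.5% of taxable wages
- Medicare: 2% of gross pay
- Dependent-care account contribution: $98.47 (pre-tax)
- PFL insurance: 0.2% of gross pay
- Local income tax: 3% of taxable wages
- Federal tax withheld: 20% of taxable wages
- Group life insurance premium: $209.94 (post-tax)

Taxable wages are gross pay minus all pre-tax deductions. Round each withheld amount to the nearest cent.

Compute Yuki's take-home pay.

$1,045.58

Dependent-care account contribution: $98.47
HSA contribution: $135.62
Pre-tax total = $98.47 + $135.62 = $234.09
Taxable wages = $2,312.72 − $234.09 = $2,078.63
State withholding: $2,078.63 × 0.035 = $72.75
Local income tax: $2,078.63 × 0.03 = $62.36
Federal tax withheld: $2,078.63 × 0.2 = $415.73
PFL insurance: $2,312.72 × 0.002 = $4.63
Medicare: $2,312.72 × 0.02 = $46.25
Group life insurance premium: $209.94
Employee stock purchase plan: $221.39
Total deductions = $98.47 + $135.62 + $72.75 + $62.36 + $415.73 + $4.63 + $46.25 + $209.94 + $221.39 = $1,267.14
Net pay = $2,312.72 − $1,267.14 = $1,045.58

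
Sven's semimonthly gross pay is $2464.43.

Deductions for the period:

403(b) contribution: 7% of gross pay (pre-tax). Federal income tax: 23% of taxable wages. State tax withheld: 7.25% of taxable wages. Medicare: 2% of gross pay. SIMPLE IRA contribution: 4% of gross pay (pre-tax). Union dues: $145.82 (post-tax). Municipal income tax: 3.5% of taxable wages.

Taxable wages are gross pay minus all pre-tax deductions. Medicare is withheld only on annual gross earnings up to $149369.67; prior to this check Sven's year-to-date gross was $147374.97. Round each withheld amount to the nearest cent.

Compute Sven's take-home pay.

SIMPLE IRA contribution: $2464.43 × 0.04 = $98.58
403(b) contribution: $2464.43 × 0.07 = $172.51
Pre-tax total = $98.58 + $172.51 = $271.09
Taxable wages = $2464.43 − $271.09 = $2193.34
Municipal income tax: $2193.34 × 0.035 = $76.77
Federal income tax: $2193.34 × 0.23 = $504.47
State tax withheld: $2193.34 × 0.0725 = $159.02
Medicare: only $149369.67 − $147374.97 = $1994.70 of this check is subject → $1994.70 × 0.02 = $39.89
Union dues: $145.82
Total deductions = $98.58 + $172.51 + $76.77 + $504.47 + $159.02 + $39.89 + $145.82 = $1197.06
Net pay = $2464.43 − $1197.06 = $1267.37

$1267.37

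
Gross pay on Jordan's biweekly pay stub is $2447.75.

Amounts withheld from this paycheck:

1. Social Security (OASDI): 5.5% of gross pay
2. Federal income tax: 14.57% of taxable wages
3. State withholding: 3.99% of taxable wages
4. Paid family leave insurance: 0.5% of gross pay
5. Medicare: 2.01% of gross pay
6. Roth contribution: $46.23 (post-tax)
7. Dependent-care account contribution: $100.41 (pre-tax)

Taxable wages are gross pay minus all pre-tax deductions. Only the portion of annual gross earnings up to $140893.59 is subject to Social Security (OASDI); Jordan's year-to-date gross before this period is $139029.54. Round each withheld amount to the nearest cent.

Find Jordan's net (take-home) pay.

Dependent-care account contribution: $100.41
Taxable wages = $2447.75 − $100.41 = $2347.34
Federal income tax: $2347.34 × 0.1457 = $342.01
State withholding: $2347.34 × 0.0399 = $93.66
Social Security (OASDI): only $140893.59 − $139029.54 = $1864.05 of this check is subject → $1864.05 × 0.055 = $102.52
Paid family leave insurance: $2447.75 × 0.005 = $12.24
Medicare: $2447.75 × 0.0201 = $49.20
Roth contribution: $46.23
Total deductions = $100.41 + $342.01 + $93.66 + $102.52 + $12.24 + $49.20 + $46.23 = $746.27
Net pay = $2447.75 − $746.27 = $1701.48

$1701.48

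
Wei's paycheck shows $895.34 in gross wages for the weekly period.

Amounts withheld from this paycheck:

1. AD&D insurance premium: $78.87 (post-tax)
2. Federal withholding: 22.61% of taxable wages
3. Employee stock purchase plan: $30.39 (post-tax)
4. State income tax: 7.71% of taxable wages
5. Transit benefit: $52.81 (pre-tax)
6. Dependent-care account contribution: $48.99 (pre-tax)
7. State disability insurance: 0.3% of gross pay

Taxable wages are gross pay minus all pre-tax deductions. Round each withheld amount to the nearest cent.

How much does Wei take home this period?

$440.99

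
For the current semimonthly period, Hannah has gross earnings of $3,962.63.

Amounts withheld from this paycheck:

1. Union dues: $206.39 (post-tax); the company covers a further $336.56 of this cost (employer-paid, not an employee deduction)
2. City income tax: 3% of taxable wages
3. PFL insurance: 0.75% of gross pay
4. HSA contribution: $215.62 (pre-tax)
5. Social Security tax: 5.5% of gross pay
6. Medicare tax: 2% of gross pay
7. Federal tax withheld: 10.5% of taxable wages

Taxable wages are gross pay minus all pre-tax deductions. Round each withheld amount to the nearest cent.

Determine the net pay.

HSA contribution: $215.62
Taxable wages = $3,962.63 − $215.62 = $3,747.01
City income tax: $3,747.01 × 0.03 = $112.41
Federal tax withheld: $3,747.01 × 0.105 = $393.44
Social Security tax: $3,962.63 × 0.055 = $217.94
Medicare tax: $3,962.63 × 0.02 = $79.25
PFL insurance: $3,962.63 × 0.0075 = $29.72
Union dues: $206.39
(Employer's $336.56 toward union dues is not withheld from the employee.)
Total deductions = $215.62 + $112.41 + $393.44 + $217.94 + $79.25 + $29.72 + $206.39 = $1,254.77
Net pay = $3,962.63 − $1,254.77 = $2,707.86

$2,707.86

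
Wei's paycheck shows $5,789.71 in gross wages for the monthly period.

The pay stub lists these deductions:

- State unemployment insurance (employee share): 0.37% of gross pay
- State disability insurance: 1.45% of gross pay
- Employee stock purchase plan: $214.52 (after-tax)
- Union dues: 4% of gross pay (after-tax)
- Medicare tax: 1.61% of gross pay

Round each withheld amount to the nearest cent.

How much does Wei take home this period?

Medicare tax: $5,789.71 × 0.0161 = $93.21
State unemployment insurance (employee share): $5,789.71 × 0.0037 = $21.42
State disability insurance: $5,789.71 × 0.0145 = $83.95
Employee stock purchase plan: $214.52
Union dues: $5,789.71 × 0.04 = $231.59
Total deductions = $93.21 + $21.42 + $83.95 + $214.52 + $231.59 = $644.69
Net pay = $5,789.71 − $644.69 = $5,145.02

$5,145.02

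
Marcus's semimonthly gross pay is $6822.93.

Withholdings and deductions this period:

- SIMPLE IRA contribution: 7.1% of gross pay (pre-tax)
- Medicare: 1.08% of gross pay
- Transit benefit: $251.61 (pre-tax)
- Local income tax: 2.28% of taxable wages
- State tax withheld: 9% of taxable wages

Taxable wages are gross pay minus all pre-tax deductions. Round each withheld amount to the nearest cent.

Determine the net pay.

Transit benefit: $251.61
SIMPLE IRA contribution: $6822.93 × 0.071 = $484.43
Pre-tax total = $251.61 + $484.43 = $736.04
Taxable wages = $6822.93 − $736.04 = $6086.89
State tax withheld: $6086.89 × 0.09 = $547.82
Local income tax: $6086.89 × 0.0228 = $138.78
Medicare: $6822.93 × 0.0108 = $73.69
Total deductions = $251.61 + $484.43 + $547.82 + $138.78 + $73.69 = $1496.33
Net pay = $6822.93 − $1496.33 = $5326.60

$5326.60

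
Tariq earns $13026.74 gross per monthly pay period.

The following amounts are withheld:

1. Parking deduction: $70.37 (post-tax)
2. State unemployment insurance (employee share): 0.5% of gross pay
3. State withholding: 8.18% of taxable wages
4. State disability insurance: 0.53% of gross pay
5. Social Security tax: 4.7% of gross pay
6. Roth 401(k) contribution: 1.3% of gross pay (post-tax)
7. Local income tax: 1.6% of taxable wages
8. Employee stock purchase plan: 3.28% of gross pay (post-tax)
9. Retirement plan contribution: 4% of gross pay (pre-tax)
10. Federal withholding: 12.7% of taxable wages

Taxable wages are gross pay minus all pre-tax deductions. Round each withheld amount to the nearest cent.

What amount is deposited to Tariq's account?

$8280.97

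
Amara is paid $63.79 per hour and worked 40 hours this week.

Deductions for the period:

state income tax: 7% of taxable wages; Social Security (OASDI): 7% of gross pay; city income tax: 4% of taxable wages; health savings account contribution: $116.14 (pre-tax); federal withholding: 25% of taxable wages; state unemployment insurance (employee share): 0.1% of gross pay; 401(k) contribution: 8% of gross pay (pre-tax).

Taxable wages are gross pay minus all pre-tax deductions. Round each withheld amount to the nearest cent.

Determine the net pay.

Gross pay: 40 × $63.79 = $2,551.60
Health savings account contribution: $116.14
401(k) contribution: $2,551.60 × 0.08 = $204.13
Pre-tax total = $116.14 + $204.13 = $320.27
Taxable wages = $2,551.60 − $320.27 = $2,231.33
City income tax: $2,231.33 × 0.04 = $89.25
State income tax: $2,231.33 × 0.07 = $156.19
Federal withholding: $2,231.33 × 0.25 = $557.83
Social Security (OASDI): $2,551.60 × 0.07 = $178.61
State unemployment insurance (employee share): $2,551.60 × 0.001 = $2.55
Total deductions = $116.14 + $204.13 + $89.25 + $156.19 + $557.83 + $178.61 + $2.55 = $1,304.70
Net pay = $2,551.60 − $1,304.70 = $1,246.90

$1,246.90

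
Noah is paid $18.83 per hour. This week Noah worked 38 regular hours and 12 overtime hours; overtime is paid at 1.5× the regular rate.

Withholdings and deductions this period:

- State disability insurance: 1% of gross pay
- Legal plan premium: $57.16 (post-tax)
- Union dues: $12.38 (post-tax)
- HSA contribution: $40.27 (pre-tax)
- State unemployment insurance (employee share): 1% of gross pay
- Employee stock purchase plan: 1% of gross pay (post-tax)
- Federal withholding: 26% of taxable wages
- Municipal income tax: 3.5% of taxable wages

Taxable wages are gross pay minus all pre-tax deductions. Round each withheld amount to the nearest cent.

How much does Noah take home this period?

Regular pay: 38 × $18.83 = $715.54
Overtime pay: 12 × $18.83 × 1.5 = $338.94
Gross pay = $715.54 + $338.94 = $1,054.48
HSA contribution: $40.27
Taxable wages = $1,054.48 − $40.27 = $1,014.21
Municipal income tax: $1,014.21 × 0.035 = $35.50
Federal withholding: $1,014.21 × 0.26 = $263.69
State disability insurance: $1,054.48 × 0.01 = $10.54
State unemployment insurance (employee share): $1,054.48 × 0.01 = $10.54
Union dues: $12.38
Legal plan premium: $57.16
Employee stock purchase plan: $1,054.48 × 0.01 = $10.54
Total deductions = $40.27 + $35.50 + $263.69 + $10.54 + $10.54 + $12.38 + $57.16 + $10.54 = $440.62
Net pay = $1,054.48 − $440.62 = $613.86

$613.86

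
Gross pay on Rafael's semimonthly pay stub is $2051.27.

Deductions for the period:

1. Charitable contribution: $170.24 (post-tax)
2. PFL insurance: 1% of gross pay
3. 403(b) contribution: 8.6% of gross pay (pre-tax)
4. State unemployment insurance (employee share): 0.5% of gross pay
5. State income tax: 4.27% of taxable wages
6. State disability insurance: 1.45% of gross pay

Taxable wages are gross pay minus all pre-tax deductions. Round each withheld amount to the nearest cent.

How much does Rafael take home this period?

$1564.05

403(b) contribution: $2051.27 × 0.086 = $176.41
Taxable wages = $2051.27 − $176.41 = $1874.86
State income tax: $1874.86 × 0.0427 = $80.06
PFL insurance: $2051.27 × 0.01 = $20.51
State unemployment insurance (employee share): $2051.27 × 0.005 = $10.26
State disability insurance: $2051.27 × 0.0145 = $29.74
Charitable contribution: $170.24
Total deductions = $176.41 + $80.06 + $20.51 + $10.26 + $29.74 + $170.24 = $487.22
Net pay = $2051.27 − $487.22 = $1564.05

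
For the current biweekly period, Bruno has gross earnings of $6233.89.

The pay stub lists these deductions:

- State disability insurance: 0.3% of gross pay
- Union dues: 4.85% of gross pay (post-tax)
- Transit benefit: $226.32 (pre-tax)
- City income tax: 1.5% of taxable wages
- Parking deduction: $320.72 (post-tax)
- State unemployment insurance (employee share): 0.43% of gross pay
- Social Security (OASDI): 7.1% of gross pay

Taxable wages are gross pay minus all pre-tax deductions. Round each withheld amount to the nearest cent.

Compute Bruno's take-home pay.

$4806.28

Transit benefit: $226.32
Taxable wages = $6233.89 − $226.32 = $6007.57
City income tax: $6007.57 × 0.015 = $90.11
Social Security (OASDI): $6233.89 × 0.071 = $442.61
State disability insurance: $6233.89 × 0.003 = $18.70
State unemployment insurance (employee share): $6233.89 × 0.0043 = $26.81
Parking deduction: $320.72
Union dues: $6233.89 × 0.0485 = $302.34
Total deductions = $226.32 + $90.11 + $442.61 + $18.70 + $26.81 + $320.72 + $302.34 = $1427.61
Net pay = $6233.89 − $1427.61 = $4806.28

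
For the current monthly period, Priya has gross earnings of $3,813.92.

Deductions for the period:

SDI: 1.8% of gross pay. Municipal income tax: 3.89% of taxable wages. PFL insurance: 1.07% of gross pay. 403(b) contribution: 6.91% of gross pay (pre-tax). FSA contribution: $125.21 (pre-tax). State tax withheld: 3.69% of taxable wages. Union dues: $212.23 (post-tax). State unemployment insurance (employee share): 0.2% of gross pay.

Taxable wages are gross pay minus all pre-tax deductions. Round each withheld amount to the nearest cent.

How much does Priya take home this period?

$2,836.22

FSA contribution: $125.21
403(b) contribution: $3,813.92 × 0.0691 = $263.54
Pre-tax total = $125.21 + $263.54 = $388.75
Taxable wages = $3,813.92 − $388.75 = $3,425.17
State tax withheld: $3,425.17 × 0.0369 = $126.39
Municipal income tax: $3,425.17 × 0.0389 = $133.24
State unemployment insurance (employee share): $3,813.92 × 0.002 = $7.63
SDI: $3,813.92 × 0.018 = $68.65
PFL insurance: $3,813.92 × 0.0107 = $40.81
Union dues: $212.23
Total deductions = $125.21 + $263.54 + $126.39 + $133.24 + $7.63 + $68.65 + $40.81 + $212.23 = $977.70
Net pay = $3,813.92 − $977.70 = $2,836.22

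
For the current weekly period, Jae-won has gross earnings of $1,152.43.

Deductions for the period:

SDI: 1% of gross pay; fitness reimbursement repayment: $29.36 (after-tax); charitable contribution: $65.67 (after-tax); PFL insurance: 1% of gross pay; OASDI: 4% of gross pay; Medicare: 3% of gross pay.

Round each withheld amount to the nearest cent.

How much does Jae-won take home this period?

$953.69

PFL insurance: $1,152.43 × 0.01 = $11.52
SDI: $1,152.43 × 0.01 = $11.52
OASDI: $1,152.43 × 0.04 = $46.10
Medicare: $1,152.43 × 0.03 = $34.57
Fitness reimbursement repayment: $29.36
Charitable contribution: $65.67
Total deductions = $11.52 + $11.52 + $46.10 + $34.57 + $29.36 + $65.67 = $198.74
Net pay = $1,152.43 − $198.74 = $953.69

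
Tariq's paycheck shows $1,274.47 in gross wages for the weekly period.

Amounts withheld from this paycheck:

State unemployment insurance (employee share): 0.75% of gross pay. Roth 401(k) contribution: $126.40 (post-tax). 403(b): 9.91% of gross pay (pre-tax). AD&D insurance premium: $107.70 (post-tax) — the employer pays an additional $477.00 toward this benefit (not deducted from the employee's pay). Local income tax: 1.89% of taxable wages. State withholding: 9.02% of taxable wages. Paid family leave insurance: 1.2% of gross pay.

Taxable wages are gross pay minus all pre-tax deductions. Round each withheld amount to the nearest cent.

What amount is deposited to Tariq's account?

$763.96

403(b): $1,274.47 × 0.0991 = $126.30
Taxable wages = $1,274.47 − $126.30 = $1,148.17
State withholding: $1,148.17 × 0.0902 = $103.56
Local income tax: $1,148.17 × 0.0189 = $21.70
Paid family leave insurance: $1,274.47 × 0.012 = $15.29
State unemployment insurance (employee share): $1,274.47 × 0.0075 = $9.56
Roth 401(k) contribution: $126.40
AD&D insurance premium: $107.70
(Employer's $477.00 toward AD&D insurance premium is not withheld from the employee.)
Total deductions = $126.30 + $103.56 + $21.70 + $15.29 + $9.56 + $126.40 + $107.70 = $510.51
Net pay = $1,274.47 − $510.51 = $763.96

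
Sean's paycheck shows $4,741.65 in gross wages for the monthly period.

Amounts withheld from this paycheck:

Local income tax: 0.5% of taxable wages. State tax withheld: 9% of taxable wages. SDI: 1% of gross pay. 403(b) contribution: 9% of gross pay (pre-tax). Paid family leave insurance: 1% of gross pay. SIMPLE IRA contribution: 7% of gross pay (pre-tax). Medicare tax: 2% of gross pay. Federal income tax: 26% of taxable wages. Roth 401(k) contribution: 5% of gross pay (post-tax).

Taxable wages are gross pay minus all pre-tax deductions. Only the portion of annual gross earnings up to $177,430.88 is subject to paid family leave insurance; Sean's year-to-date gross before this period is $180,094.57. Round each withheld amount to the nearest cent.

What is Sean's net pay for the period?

403(b) contribution: $4,741.65 × 0.09 = $426.75
SIMPLE IRA contribution: $4,741.65 × 0.07 = $331.92
Pre-tax total = $426.75 + $331.92 = $758.67
Taxable wages = $4,741.65 − $758.67 = $3,982.98
Local income tax: $3,982.98 × 0.005 = $19.91
State tax withheld: $3,982.98 × 0.09 = $358.47
Federal income tax: $3,982.98 × 0.26 = $1,035.57
Medicare tax: $4,741.65 × 0.02 = $94.83
SDI: $4,741.65 × 0.01 = $47.42
Paid family leave insurance: annual cap $177,430.88 already reached (YTD $180,094.57), so $0.00
Roth 401(k) contribution: $4,741.65 × 0.05 = $237.08
Total deductions = $426.75 + $331.92 + $19.91 + $358.47 + $1,035.57 + $94.83 + $47.42 + $0.00 + $237.08 = $2,551.95
Net pay = $4,741.65 − $2,551.95 = $2,189.70

$2,189.70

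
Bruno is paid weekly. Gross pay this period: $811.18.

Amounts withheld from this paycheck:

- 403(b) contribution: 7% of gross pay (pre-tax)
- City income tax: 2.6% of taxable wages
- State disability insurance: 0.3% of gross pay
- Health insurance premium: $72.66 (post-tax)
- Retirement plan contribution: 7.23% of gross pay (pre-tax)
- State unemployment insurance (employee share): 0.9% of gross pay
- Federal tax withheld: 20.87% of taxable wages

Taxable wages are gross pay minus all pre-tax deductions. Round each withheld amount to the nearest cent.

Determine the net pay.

$450.07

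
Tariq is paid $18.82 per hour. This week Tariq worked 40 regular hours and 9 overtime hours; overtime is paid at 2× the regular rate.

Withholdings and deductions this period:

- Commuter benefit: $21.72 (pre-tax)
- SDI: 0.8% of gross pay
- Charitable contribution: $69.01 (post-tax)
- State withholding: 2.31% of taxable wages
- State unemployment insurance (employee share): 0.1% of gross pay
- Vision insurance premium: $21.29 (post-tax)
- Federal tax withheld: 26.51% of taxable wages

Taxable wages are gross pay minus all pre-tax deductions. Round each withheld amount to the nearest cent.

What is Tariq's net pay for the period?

$661.40

Regular pay: 40 × $18.82 = $752.80
Overtime pay: 9 × $18.82 × 2 = $338.76
Gross pay = $752.80 + $338.76 = $1,091.56
Commuter benefit: $21.72
Taxable wages = $1,091.56 − $21.72 = $1,069.84
Federal tax withheld: $1,069.84 × 0.2651 = $283.61
State withholding: $1,069.84 × 0.0231 = $24.71
State unemployment insurance (employee share): $1,091.56 × 0.001 = $1.09
SDI: $1,091.56 × 0.008 = $8.73
Vision insurance premium: $21.29
Charitable contribution: $69.01
Total deductions = $21.72 + $283.61 + $24.71 + $1.09 + $8.73 + $21.29 + $69.01 = $430.16
Net pay = $1,091.56 − $430.16 = $661.40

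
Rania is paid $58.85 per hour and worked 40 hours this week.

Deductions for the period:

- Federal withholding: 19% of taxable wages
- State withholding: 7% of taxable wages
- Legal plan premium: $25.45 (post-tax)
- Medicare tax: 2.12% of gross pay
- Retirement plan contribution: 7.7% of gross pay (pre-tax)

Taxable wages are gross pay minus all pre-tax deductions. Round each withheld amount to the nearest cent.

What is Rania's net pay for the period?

$1532.48

Gross pay: 40 × $58.85 = $2354.00
Retirement plan contribution: $2354.00 × 0.077 = $181.26
Taxable wages = $2354.00 − $181.26 = $2172.74
State withholding: $2172.74 × 0.07 = $152.09
Federal withholding: $2172.74 × 0.19 = $412.82
Medicare tax: $2354.00 × 0.0212 = $49.90
Legal plan premium: $25.45
Total deductions = $181.26 + $152.09 + $412.82 + $49.90 + $25.45 = $821.52
Net pay = $2354.00 − $821.52 = $1532.48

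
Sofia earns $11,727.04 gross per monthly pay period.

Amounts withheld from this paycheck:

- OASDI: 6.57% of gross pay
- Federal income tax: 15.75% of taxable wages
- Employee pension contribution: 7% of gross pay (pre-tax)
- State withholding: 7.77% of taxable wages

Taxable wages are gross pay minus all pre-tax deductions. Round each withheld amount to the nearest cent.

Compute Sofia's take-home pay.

$7,570.55

Employee pension contribution: $11,727.04 × 0.07 = $820.89
Taxable wages = $11,727.04 − $820.89 = $10,906.15
State withholding: $10,906.15 × 0.0777 = $847.41
Federal income tax: $10,906.15 × 0.1575 = $1,717.72
OASDI: $11,727.04 × 0.0657 = $770.47
Total deductions = $820.89 + $847.41 + $1,717.72 + $770.47 = $4,156.49
Net pay = $11,727.04 − $4,156.49 = $7,570.55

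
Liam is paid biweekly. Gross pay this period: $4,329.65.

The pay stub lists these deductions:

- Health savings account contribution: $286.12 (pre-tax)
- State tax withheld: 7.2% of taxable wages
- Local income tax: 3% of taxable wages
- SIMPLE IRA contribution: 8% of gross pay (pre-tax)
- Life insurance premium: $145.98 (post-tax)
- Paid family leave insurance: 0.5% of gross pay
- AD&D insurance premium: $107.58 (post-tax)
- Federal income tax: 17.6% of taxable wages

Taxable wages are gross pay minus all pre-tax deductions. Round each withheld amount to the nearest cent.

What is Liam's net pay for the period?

SIMPLE IRA contribution: $4,329.65 × 0.08 = $346.37
Health savings account contribution: $286.12
Pre-tax total = $346.37 + $286.12 = $632.49
Taxable wages = $4,329.65 − $632.49 = $3,697.16
Federal income tax: $3,697.16 × 0.176 = $650.70
Local income tax: $3,697.16 × 0.03 = $110.91
State tax withheld: $3,697.16 × 0.072 = $266.20
Paid family leave insurance: $4,329.65 × 0.005 = $21.65
AD&D insurance premium: $107.58
Life insurance premium: $145.98
Total deductions = $346.37 + $286.12 + $650.70 + $110.91 + $266.20 + $21.65 + $107.58 + $145.98 = $1,935.51
Net pay = $4,329.65 − $1,935.51 = $2,394.14

$2,394.14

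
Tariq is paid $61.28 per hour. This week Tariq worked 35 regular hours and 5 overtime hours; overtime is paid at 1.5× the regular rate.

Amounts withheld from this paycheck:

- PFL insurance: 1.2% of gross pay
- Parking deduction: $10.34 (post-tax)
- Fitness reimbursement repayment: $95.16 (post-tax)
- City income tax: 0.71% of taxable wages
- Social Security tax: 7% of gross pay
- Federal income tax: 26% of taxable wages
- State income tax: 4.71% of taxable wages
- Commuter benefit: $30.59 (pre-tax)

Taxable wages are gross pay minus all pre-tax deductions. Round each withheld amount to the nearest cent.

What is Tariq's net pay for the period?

$1446.06

Regular pay: 35 × $61.28 = $2144.80
Overtime pay: 5 × $61.28 × 1.5 = $459.60
Gross pay = $2144.80 + $459.60 = $2604.40
Commuter benefit: $30.59
Taxable wages = $2604.40 − $30.59 = $2573.81
Federal income tax: $2573.81 × 0.26 = $669.19
State income tax: $2573.81 × 0.0471 = $121.23
City income tax: $2573.81 × 0.0071 = $18.27
PFL insurance: $2604.40 × 0.012 = $31.25
Social Security tax: $2604.40 × 0.07 = $182.31
Parking deduction: $10.34
Fitness reimbursement repayment: $95.16
Total deductions = $30.59 + $669.19 + $121.23 + $18.27 + $31.25 + $182.31 + $10.34 + $95.16 = $1158.34
Net pay = $2604.40 − $1158.34 = $1446.06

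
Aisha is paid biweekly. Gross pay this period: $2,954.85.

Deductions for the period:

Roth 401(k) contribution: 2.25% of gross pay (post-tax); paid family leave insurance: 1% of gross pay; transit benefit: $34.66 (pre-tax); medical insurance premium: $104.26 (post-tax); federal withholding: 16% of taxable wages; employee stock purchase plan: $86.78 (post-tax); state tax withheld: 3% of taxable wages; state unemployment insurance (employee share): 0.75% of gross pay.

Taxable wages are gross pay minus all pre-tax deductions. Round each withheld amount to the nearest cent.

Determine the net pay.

$2,056.12

Transit benefit: $34.66
Taxable wages = $2,954.85 − $34.66 = $2,920.19
State tax withheld: $2,920.19 × 0.03 = $87.61
Federal withholding: $2,920.19 × 0.16 = $467.23
State unemployment insurance (employee share): $2,954.85 × 0.0075 = $22.16
Paid family leave insurance: $2,954.85 × 0.01 = $29.55
Employee stock purchase plan: $86.78
Medical insurance premium: $104.26
Roth 401(k) contribution: $2,954.85 × 0.0225 = $66.48
Total deductions = $34.66 + $87.61 + $467.23 + $22.16 + $29.55 + $86.78 + $104.26 + $66.48 = $898.73
Net pay = $2,954.85 − $898.73 = $2,056.12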